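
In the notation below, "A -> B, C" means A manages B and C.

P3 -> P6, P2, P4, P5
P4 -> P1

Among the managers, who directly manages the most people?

Direct-report counts: P3 has 4; P4 has 1. The largest is 4, held by P3.

P3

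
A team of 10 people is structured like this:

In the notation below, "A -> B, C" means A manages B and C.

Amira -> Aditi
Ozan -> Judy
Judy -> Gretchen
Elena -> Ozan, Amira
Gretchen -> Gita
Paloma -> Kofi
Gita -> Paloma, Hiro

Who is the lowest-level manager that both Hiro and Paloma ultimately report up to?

Gita

Hiro's chain of managers is Gita, Gretchen, Judy, Ozan, Elena. Paloma's chain of managers is Gita, Gretchen, Judy, Ozan, Elena. The first manager that appears in both chains is Gita.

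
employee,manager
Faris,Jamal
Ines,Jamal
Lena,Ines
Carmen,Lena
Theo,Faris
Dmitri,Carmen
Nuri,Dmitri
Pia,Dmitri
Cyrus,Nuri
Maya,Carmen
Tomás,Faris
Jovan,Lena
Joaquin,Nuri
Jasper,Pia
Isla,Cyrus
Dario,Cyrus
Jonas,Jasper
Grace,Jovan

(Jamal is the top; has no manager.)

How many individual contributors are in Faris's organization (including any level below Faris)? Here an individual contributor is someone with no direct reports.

The people in Faris's organization with no one reporting to them are Tomás, Theo. That is 2.

2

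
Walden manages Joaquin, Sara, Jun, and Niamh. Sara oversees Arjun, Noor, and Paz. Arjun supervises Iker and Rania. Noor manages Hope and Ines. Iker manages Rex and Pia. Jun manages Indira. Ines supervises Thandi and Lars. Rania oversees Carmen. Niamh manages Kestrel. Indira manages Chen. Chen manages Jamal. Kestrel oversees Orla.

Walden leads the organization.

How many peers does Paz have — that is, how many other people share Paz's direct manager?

2

Paz reports to Sara. Sara's other direct reports are Arjun, Noor — 2 peers.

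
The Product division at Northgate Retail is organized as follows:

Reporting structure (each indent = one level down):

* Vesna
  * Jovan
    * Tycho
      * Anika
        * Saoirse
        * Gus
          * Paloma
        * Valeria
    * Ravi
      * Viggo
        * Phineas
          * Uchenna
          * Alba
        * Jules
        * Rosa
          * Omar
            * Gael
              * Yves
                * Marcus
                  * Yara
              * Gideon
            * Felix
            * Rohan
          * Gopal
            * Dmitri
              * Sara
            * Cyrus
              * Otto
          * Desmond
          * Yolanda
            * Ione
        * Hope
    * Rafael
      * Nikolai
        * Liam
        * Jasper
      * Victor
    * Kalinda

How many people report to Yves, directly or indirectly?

Yves directly manages Marcus. Under Marcus: Yara (1). That's 2 in total.

2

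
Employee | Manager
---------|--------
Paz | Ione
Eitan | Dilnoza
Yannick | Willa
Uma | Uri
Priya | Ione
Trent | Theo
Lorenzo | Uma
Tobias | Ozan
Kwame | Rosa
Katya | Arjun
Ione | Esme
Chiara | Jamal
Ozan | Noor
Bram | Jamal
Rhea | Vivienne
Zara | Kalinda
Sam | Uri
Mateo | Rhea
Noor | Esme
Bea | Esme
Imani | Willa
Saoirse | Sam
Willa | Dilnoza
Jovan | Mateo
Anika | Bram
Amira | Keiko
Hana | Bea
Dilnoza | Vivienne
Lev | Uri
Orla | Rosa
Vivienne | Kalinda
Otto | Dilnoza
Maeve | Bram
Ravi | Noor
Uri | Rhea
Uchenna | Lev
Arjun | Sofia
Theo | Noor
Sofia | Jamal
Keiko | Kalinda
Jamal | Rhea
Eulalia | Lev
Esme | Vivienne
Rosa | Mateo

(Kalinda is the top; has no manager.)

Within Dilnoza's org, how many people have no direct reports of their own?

4

The people in Dilnoza's organization with no one reporting to them are Otto, Eitan, Imani, Yannick. That is 4.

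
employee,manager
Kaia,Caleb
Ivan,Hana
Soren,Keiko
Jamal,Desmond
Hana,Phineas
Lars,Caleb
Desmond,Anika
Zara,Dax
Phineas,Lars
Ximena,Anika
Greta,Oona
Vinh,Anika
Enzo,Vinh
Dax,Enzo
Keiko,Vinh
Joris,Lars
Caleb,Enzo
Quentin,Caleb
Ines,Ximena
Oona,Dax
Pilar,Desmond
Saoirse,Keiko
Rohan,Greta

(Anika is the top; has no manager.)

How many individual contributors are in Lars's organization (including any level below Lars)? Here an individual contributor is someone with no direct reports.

2

The people in Lars's organization with no one reporting to them are Joris, Ivan. That is 2.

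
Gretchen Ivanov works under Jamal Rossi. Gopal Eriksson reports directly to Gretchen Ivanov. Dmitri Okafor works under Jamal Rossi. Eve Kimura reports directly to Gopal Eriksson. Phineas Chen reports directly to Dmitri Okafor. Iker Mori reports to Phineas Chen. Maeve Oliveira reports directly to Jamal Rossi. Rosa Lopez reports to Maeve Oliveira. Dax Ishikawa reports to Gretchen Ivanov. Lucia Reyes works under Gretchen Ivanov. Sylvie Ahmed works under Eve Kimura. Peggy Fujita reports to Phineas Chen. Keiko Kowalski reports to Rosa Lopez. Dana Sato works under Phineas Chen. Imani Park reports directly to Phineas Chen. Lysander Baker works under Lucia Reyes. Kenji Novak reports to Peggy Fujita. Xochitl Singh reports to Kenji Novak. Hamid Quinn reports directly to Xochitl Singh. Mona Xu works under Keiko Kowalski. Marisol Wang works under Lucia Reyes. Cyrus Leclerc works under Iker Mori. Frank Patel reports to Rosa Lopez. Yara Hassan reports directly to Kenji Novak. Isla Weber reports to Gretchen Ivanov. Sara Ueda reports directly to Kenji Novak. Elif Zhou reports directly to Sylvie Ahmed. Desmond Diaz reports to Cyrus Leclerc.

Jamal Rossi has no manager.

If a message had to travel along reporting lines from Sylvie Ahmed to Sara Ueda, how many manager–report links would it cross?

9

Sylvie Ahmed is 4 levels below Jamal Rossi, and Sara Ueda is 5 levels below Jamal Rossi (their lowest common manager). The shortest path runs up from Sylvie Ahmed to Jamal Rossi and back down to Sara Ueda: 4 + 5 = 9 links.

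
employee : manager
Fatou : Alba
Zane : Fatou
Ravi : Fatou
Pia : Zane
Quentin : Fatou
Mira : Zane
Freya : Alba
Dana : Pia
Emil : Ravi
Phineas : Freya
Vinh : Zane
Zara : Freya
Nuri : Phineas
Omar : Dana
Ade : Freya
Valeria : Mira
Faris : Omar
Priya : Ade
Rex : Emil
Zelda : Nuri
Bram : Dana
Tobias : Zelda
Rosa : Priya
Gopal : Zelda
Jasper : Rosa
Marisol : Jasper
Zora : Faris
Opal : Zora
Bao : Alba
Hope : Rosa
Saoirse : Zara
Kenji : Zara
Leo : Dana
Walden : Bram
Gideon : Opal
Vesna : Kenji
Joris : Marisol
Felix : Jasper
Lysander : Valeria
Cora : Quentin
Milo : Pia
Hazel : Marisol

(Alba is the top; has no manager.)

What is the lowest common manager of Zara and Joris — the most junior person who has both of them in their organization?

Zara's chain of managers is Freya, Alba. Joris's chain of managers is Marisol, Jasper, Rosa, Priya, Ade, Freya, Alba. The first manager that appears in both chains is Freya.

Freya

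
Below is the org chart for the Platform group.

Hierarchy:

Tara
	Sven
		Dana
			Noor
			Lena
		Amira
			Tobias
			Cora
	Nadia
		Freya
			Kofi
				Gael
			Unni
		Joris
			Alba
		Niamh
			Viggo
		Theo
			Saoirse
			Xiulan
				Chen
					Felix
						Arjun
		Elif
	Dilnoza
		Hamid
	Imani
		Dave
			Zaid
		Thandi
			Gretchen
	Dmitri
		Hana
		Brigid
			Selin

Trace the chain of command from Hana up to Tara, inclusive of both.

Hana reports to Dmitri. Dmitri reports to Tara. Tara is at the top.

Hana -> Dmitri -> Tara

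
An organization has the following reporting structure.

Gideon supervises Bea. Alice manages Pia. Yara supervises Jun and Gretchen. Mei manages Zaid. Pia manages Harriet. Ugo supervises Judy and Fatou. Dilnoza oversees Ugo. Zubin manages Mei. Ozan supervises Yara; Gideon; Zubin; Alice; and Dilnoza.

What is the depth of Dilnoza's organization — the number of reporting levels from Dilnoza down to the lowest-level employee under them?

2

The longest chain under Dilnoza runs Dilnoza → Ugo → Fatou, which is 2 levels below Dilnoza.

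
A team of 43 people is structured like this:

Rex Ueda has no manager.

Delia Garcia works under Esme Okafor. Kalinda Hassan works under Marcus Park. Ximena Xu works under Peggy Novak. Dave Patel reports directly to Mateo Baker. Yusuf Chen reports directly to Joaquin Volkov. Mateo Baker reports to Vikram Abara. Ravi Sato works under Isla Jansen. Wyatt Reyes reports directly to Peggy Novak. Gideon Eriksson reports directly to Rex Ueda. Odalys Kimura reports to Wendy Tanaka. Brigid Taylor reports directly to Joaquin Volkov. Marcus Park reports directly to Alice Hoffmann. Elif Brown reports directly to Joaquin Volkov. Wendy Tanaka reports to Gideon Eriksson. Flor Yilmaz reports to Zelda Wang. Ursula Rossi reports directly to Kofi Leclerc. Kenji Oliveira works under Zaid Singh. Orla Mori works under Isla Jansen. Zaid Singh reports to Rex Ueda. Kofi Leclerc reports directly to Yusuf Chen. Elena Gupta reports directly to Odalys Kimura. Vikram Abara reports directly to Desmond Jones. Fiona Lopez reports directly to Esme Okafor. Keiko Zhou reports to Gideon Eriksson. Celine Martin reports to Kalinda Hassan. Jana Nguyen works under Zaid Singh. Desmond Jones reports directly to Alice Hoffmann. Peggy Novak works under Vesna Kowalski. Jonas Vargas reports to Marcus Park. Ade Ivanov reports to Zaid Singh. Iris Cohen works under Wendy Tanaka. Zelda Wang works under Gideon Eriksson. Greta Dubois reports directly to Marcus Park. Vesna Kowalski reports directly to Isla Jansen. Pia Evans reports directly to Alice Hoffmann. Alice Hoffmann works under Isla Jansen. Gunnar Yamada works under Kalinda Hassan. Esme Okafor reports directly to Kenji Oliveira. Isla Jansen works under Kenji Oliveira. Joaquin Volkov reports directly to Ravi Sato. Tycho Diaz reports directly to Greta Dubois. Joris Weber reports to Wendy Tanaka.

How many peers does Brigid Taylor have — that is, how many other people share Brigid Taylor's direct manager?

2

Brigid Taylor reports to Joaquin Volkov. Joaquin Volkov's other direct reports are Yusuf Chen, Elif Brown — 2 peers.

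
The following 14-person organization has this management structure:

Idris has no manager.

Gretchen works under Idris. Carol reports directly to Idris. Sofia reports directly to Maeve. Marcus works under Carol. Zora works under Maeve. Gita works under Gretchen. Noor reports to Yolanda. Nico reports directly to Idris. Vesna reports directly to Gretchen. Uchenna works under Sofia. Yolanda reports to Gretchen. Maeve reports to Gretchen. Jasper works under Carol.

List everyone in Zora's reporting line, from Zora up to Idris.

Zora -> Maeve -> Gretchen -> Idris

Zora reports to Maeve. Maeve reports to Gretchen. Gretchen reports to Idris. Idris is at the top.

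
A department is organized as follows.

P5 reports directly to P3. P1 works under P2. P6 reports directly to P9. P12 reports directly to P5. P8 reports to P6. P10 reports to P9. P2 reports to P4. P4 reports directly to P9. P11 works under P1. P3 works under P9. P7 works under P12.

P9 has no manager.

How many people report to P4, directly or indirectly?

P4 directly manages P2. Under P2: P1, P11 (2). That's 3 in total.

3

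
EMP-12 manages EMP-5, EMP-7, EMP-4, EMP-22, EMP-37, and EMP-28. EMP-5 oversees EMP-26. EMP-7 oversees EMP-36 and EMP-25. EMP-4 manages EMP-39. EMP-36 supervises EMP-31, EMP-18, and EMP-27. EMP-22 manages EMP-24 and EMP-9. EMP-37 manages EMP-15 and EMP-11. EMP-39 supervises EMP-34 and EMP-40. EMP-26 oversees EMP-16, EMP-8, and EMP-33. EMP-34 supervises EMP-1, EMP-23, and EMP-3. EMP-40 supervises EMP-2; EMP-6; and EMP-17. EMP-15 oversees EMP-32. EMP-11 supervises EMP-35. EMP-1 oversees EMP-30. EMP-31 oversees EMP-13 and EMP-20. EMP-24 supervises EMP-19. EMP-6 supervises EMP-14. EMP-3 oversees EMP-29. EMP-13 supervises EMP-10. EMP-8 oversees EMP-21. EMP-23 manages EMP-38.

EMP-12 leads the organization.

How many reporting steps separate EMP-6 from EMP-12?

Chain from EMP-6 up to EMP-12: EMP-6 → EMP-40 → EMP-39 → EMP-4 → EMP-12. That is 4 steps up, so EMP-6 is 4 levels below EMP-12.

4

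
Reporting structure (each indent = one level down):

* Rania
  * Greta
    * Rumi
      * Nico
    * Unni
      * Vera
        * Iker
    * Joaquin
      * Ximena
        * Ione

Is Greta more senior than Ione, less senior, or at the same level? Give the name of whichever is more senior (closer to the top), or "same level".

Greta is 1 level below Rania; Ione is 4. Greta is higher.

Greta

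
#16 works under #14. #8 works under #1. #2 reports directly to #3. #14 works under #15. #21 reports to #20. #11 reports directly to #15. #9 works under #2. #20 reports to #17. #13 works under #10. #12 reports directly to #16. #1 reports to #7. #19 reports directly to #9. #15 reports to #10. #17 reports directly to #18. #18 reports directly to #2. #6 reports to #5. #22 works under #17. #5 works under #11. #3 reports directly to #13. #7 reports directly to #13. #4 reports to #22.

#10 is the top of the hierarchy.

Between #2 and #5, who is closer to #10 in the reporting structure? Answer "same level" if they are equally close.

same level

Both #2 and #5 are 3 levels below #10.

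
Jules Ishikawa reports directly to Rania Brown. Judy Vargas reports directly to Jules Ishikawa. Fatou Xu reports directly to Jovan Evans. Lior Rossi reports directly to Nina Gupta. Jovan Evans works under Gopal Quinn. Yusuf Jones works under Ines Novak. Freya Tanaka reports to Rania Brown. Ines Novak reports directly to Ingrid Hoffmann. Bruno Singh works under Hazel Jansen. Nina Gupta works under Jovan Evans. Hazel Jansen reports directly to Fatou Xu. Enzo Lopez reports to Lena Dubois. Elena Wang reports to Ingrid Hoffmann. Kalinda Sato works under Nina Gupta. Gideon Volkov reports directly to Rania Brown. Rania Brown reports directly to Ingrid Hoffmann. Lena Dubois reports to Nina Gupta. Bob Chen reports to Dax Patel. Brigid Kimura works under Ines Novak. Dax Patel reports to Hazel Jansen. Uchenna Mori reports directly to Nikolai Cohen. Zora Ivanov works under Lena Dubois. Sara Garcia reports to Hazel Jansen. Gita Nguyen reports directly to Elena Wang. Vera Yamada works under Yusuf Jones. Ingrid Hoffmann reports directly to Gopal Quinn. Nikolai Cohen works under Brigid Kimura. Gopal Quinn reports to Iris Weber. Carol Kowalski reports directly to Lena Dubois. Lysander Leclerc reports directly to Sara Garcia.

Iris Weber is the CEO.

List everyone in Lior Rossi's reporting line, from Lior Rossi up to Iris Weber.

Lior Rossi reports to Nina Gupta. Nina Gupta reports to Jovan Evans. Jovan Evans reports to Gopal Quinn. Gopal Quinn reports to Iris Weber. Iris Weber is at the top.

Lior Rossi -> Nina Gupta -> Jovan Evans -> Gopal Quinn -> Iris Weber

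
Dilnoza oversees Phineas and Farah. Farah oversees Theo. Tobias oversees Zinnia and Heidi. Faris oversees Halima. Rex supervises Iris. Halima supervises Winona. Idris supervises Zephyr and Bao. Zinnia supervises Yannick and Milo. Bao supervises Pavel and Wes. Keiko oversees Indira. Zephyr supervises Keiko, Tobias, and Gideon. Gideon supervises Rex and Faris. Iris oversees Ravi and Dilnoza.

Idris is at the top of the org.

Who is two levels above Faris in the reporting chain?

Faris reports to Gideon, and Gideon reports to Zephyr. So Faris's skip-level manager is Zephyr.

Zephyr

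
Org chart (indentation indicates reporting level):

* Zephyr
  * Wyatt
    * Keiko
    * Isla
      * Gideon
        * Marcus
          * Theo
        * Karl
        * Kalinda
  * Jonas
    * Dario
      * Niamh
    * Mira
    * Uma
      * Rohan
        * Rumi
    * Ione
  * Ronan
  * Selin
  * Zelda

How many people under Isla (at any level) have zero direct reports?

The people in Isla's organization with no one reporting to them are Kalinda, Karl, Theo. That is 3.

3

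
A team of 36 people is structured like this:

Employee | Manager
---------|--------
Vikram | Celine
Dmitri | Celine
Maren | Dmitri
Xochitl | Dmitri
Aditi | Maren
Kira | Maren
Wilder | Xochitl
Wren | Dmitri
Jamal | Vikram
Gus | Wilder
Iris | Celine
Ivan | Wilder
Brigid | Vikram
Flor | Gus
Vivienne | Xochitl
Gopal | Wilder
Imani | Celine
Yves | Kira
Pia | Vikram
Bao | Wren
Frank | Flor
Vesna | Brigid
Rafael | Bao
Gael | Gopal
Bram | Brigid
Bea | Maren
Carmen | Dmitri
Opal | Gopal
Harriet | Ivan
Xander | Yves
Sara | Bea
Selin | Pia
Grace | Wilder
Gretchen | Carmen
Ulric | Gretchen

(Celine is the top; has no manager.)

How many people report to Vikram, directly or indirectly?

6

Vikram directly manages Jamal, Brigid, Pia. Jamal has no reports. Under Brigid: Bram, Vesna (2). Under Pia: Selin (1). So Vikram's organization is 3 direct reports plus everyone under them: 1 + 3 + 2 = 6.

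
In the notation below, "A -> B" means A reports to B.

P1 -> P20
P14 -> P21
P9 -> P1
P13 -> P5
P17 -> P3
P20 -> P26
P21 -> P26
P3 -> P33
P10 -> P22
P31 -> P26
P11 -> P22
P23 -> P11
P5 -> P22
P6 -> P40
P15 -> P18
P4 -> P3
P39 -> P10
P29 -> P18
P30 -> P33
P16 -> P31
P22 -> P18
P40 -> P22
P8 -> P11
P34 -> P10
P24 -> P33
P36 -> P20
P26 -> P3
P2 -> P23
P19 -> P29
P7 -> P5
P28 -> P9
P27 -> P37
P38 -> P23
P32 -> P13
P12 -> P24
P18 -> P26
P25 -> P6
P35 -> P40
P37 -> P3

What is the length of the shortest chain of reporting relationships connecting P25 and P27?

8

P25 is 6 levels below P3, and P27 is 2 levels below P3 (their lowest common manager). The shortest path runs up from P25 to P3 and back down to P27: 6 + 2 = 8 links.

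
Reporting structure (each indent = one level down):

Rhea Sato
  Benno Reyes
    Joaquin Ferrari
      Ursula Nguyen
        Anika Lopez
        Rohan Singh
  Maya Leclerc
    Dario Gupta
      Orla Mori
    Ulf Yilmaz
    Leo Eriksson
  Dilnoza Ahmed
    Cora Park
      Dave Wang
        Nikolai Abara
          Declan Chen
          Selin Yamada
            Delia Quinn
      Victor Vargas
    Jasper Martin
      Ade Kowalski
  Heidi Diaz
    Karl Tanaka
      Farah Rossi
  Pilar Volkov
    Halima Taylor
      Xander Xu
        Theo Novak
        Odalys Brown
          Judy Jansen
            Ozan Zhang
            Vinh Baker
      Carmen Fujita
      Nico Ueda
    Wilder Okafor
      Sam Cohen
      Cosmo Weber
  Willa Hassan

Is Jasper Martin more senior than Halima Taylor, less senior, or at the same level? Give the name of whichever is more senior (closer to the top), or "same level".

same level

Both Jasper Martin and Halima Taylor are 2 levels below Rhea Sato.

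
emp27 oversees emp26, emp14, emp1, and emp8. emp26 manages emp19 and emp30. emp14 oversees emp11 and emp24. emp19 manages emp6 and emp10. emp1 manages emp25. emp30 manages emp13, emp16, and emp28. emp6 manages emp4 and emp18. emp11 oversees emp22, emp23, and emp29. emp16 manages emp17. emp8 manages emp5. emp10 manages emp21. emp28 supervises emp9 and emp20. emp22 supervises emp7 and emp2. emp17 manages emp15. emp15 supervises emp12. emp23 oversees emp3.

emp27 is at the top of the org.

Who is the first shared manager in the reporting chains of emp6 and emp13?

emp6's chain of managers is emp19, emp26, emp27. emp13's chain of managers is emp30, emp26, emp27. The first manager that appears in both chains is emp26.

emp26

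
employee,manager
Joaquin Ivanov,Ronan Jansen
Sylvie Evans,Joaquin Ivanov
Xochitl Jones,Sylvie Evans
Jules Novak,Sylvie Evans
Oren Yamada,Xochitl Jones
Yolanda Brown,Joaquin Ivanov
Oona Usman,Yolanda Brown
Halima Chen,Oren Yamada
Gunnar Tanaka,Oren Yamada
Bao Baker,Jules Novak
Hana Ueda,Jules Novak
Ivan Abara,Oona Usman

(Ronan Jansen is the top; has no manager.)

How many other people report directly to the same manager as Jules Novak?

1

Jules Novak reports to Sylvie Evans. Sylvie Evans's other direct reports are Xochitl Jones — 1 peer.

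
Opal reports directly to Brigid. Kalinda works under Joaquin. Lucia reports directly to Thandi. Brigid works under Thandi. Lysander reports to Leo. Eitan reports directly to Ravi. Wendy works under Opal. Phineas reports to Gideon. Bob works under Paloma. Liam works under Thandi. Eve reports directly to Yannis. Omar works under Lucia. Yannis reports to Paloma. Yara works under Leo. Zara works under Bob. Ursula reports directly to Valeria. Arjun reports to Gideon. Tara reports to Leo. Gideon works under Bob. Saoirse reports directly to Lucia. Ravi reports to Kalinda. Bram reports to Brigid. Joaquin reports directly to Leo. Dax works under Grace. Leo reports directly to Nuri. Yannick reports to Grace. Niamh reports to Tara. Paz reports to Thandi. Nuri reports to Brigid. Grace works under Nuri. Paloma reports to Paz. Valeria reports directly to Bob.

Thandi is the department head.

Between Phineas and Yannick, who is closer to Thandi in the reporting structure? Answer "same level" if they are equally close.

Yannick

Phineas is 5 levels below Thandi; Yannick is 4. Yannick is higher.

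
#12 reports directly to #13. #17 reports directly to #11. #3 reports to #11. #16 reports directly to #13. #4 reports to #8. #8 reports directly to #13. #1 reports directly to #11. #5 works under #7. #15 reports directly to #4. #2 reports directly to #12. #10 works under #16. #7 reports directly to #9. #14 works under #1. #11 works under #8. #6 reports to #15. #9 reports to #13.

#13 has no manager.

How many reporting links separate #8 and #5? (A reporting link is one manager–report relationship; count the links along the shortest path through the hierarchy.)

4

#8 is 1 level below #13, and #5 is 3 levels below #13 (their lowest common manager). The shortest path runs up from #8 to #13 and back down to #5: 1 + 3 = 4 links.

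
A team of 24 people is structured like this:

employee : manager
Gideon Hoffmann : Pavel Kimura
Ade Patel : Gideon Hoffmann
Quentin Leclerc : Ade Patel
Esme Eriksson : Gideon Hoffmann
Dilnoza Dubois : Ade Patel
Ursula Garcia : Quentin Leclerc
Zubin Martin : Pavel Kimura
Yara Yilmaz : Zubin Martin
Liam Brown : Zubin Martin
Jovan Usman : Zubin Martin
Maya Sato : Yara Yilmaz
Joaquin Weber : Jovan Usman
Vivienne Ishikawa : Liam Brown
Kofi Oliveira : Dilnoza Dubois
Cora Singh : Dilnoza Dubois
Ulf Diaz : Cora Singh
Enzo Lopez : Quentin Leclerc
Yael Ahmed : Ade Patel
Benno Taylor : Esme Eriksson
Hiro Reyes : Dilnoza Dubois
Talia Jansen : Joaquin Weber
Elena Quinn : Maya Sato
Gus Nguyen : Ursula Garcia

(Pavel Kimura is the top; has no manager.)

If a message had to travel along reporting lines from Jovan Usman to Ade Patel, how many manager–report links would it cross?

Jovan Usman is 2 levels below Pavel Kimura, and Ade Patel is 2 levels below Pavel Kimura (their lowest common manager). The shortest path runs up from Jovan Usman to Pavel Kimura and back down to Ade Patel: 2 + 2 = 4 links.

4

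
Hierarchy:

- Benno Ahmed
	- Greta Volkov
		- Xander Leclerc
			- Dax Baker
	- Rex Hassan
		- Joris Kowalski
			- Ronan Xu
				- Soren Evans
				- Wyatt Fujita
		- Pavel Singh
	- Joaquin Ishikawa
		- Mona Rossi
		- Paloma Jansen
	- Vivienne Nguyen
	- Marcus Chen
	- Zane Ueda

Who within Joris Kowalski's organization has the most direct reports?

Ronan Xu

Direct-report counts within Joris Kowalski's organization: Joris Kowalski has 1; Ronan Xu has 2. The largest is 2, held by Ronan Xu.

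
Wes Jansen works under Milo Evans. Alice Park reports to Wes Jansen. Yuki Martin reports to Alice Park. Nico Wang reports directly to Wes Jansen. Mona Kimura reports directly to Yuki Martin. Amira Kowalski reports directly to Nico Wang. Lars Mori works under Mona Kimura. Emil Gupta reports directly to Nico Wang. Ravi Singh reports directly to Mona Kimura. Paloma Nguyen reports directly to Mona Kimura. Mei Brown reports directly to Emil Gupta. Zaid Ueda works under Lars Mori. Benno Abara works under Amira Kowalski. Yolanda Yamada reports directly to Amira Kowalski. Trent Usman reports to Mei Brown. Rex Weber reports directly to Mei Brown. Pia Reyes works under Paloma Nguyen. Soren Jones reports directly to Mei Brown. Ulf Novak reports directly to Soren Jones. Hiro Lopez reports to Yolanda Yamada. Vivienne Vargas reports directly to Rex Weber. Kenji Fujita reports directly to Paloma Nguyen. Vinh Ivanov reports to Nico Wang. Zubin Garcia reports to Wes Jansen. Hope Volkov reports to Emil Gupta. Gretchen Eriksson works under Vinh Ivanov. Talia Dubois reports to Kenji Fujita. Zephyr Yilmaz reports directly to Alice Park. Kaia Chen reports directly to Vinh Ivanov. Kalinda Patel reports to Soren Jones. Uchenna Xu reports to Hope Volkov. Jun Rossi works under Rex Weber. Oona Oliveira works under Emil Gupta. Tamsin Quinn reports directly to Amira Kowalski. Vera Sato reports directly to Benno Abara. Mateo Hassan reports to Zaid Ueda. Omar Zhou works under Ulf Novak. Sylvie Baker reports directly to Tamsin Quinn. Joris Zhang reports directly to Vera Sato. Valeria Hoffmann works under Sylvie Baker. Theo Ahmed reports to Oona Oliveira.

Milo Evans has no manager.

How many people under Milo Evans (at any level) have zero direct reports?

18

The people in Milo Evans's organization with no one reporting to them are Zubin Garcia, Kaia Chen, Gretchen Eriksson, Theo Ahmed, Uchenna Xu, Kalinda Patel, Omar Zhou, Jun Rossi, Vivienne Vargas, Trent Usman, Valeria Hoffmann, Hiro Lopez, Joris Zhang, Zephyr Yilmaz, Talia Dubois, Pia Reyes, Ravi Singh, Mateo Hassan. That is 18.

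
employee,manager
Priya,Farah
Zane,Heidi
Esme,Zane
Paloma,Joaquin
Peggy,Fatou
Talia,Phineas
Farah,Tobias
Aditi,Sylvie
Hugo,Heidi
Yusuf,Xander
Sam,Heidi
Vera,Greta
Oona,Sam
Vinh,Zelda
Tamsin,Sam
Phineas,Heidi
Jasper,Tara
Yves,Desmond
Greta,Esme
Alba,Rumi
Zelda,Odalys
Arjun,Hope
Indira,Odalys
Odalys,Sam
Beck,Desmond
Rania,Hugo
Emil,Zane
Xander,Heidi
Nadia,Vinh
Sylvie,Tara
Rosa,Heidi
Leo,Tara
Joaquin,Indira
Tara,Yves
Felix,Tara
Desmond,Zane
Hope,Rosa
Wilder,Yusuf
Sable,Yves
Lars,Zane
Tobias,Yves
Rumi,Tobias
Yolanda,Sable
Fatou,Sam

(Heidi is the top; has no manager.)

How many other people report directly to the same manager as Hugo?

5

Hugo reports to Heidi. Heidi's other direct reports are Zane, Xander, Sam, Rosa, Phineas — 5 peers.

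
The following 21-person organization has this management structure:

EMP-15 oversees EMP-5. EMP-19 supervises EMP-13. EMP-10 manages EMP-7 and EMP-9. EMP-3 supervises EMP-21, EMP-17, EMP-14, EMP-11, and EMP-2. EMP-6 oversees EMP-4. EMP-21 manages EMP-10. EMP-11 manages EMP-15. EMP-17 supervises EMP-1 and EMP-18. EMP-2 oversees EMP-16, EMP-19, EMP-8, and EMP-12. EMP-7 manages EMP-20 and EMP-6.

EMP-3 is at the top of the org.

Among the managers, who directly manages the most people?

EMP-3

Direct-report counts: EMP-3 has 5; EMP-11 has 1; EMP-15 has 1; EMP-17 has 2; EMP-2 has 4; EMP-19 has 1; EMP-21 has 1; EMP-10 has 2; EMP-7 has 2; EMP-6 has 1. The largest is 5, held by EMP-3.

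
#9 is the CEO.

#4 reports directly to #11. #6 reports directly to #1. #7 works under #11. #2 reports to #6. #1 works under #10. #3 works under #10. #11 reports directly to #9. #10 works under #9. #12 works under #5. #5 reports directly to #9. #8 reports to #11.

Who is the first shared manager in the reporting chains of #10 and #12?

#9

#10's chain of managers is #9. #12's chain of managers is #5, #9. The first manager that appears in both chains is #9.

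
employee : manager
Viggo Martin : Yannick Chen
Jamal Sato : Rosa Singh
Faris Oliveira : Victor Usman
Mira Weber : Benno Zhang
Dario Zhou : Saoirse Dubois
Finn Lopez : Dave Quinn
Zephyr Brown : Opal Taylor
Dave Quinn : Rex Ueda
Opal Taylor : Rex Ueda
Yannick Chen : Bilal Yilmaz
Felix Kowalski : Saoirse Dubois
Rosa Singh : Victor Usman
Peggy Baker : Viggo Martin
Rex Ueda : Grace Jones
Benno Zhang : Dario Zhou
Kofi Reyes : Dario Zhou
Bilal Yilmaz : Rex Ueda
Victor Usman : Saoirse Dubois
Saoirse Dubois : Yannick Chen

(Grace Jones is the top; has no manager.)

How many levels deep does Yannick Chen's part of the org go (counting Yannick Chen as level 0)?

The longest chain under Yannick Chen runs Yannick Chen → Saoirse Dubois → Dario Zhou → Benno Zhang → Mira Weber, which is 4 levels below Yannick Chen.

4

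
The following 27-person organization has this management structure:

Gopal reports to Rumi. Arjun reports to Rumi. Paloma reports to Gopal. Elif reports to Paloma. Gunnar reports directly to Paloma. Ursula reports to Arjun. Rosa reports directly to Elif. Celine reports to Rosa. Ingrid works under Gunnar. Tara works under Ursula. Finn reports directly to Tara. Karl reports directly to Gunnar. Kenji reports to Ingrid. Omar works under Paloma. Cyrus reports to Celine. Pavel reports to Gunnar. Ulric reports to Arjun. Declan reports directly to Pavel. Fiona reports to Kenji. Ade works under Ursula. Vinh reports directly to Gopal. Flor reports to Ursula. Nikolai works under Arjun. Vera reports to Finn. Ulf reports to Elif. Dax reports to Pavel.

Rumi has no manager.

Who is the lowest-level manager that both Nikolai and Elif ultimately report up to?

Rumi

Nikolai's chain of managers is Arjun, Rumi. Elif's chain of managers is Paloma, Gopal, Rumi. The first manager that appears in both chains is Rumi.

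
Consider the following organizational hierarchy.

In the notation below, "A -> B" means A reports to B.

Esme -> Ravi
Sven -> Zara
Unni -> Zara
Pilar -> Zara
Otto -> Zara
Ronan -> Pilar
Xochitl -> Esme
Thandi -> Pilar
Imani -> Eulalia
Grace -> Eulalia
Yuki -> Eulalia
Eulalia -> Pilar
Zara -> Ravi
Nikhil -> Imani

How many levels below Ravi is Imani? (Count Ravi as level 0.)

Chain from Imani up to Ravi: Imani → Eulalia → Pilar → Zara → Ravi. That is 4 steps up, so Imani is 4 levels below Ravi.

4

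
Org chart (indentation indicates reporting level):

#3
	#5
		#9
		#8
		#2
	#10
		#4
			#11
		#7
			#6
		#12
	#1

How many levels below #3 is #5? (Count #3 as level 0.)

1

Chain from #5 up to #3: #5 → #3. That is 1 step up, so #5 is 1 level below #3.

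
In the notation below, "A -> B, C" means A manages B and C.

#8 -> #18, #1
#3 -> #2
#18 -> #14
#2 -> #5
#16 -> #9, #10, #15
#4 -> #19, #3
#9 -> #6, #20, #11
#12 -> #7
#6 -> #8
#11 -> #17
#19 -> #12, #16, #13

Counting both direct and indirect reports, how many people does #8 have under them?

#8 directly manages #18, #1. Under #18: #14 (1). #1 has no reports. So #8's organization is 2 direct reports plus everyone under them: 2 + 1 = 3.

3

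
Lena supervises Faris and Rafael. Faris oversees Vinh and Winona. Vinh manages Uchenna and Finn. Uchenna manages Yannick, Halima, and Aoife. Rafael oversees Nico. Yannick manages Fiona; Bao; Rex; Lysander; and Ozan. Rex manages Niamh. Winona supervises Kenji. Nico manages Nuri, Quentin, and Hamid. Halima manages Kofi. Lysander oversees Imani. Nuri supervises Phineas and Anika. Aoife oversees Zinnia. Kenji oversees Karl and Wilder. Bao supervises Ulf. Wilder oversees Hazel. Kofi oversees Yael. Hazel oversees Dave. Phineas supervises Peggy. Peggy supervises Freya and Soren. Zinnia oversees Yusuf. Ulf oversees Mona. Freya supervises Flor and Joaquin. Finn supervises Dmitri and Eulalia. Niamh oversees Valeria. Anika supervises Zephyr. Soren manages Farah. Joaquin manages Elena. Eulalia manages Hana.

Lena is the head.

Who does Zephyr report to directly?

Zephyr reports directly to Anika.

Anika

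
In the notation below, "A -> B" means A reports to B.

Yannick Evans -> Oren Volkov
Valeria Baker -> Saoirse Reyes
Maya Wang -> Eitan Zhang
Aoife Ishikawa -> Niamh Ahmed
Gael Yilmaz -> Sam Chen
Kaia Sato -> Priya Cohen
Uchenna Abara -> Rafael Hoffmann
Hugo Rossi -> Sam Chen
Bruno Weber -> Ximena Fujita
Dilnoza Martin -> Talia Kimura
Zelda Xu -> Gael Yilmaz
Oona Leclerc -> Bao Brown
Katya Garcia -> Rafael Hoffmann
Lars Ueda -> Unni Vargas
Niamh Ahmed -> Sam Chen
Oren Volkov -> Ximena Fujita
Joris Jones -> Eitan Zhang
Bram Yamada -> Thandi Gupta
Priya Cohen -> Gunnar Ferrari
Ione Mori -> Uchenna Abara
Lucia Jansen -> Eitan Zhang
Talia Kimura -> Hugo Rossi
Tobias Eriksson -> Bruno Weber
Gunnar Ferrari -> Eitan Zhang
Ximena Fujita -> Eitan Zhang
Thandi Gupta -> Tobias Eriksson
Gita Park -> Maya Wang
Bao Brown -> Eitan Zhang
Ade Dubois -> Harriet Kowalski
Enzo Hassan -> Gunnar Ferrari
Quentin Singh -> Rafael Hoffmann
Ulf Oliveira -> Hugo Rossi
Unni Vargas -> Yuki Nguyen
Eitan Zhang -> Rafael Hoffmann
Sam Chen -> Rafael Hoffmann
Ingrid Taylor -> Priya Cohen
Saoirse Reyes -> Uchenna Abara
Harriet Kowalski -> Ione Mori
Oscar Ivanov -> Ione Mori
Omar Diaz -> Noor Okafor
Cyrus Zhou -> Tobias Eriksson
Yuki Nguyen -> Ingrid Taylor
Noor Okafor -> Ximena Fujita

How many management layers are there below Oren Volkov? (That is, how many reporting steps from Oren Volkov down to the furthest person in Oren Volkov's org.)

1

The longest chain under Oren Volkov runs Oren Volkov → Yannick Evans, which is 1 level below Oren Volkov.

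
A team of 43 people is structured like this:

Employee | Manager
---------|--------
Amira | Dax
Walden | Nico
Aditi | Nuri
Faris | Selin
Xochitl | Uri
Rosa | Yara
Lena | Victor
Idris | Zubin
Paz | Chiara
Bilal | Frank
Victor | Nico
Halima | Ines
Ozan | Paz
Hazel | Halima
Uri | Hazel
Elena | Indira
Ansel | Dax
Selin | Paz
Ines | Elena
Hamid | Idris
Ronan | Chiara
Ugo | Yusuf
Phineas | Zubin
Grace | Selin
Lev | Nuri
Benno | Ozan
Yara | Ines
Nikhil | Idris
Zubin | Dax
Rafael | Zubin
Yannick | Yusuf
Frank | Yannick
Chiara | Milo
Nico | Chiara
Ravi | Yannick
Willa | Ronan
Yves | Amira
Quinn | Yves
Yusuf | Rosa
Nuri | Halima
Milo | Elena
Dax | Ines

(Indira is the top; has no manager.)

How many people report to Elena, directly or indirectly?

41

Elena directly manages Ines, Milo. Under Ines: Dax, Ansel, Zubin, Rafael, Idris, Hamid, Nikhil, Phineas, Amira, Yves, Quinn, Halima, Hazel, Uri, Xochitl, Nuri, Aditi, Lev, Yara, Rosa, Yusuf, Ugo, Yannick, Ravi, Frank, Bilal (26). Under Milo: Chiara, Ronan, Willa, Paz, Ozan, Benno, Selin, Grace, Faris, Nico, Walden, Victor, Lena (13). So Elena's organization is 2 direct reports plus everyone under them: 27 + 14 = 41.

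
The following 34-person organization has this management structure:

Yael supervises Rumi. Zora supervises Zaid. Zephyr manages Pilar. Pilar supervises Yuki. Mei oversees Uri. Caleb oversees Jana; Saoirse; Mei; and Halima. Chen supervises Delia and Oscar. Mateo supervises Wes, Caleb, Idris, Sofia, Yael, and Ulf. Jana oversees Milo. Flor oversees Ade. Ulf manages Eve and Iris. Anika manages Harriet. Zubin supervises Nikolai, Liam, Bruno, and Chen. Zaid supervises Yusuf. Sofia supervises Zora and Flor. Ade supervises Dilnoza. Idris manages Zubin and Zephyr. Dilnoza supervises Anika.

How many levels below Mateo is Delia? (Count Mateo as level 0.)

4

Chain from Delia up to Mateo: Delia → Chen → Zubin → Idris → Mateo. That is 4 steps up, so Delia is 4 levels below Mateo.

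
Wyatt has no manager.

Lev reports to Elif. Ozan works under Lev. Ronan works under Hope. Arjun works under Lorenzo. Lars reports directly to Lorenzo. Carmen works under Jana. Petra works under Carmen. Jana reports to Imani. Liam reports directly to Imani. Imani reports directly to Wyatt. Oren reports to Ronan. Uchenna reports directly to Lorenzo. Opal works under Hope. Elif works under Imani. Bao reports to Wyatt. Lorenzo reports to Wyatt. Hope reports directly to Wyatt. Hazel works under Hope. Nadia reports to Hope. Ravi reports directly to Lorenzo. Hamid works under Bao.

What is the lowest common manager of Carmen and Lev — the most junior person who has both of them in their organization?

Imani

Carmen's chain of managers is Jana, Imani, Wyatt. Lev's chain of managers is Elif, Imani, Wyatt. The first manager that appears in both chains is Imani.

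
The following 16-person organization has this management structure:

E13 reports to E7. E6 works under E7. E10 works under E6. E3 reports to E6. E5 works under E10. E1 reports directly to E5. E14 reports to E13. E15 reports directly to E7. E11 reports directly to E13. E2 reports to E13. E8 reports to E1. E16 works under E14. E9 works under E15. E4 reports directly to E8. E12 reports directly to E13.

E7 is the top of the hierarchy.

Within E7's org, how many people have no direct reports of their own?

The people in E7's organization with no one reporting to them are E9, E3, E4, E12, E2, E11, E16. That is 7.

7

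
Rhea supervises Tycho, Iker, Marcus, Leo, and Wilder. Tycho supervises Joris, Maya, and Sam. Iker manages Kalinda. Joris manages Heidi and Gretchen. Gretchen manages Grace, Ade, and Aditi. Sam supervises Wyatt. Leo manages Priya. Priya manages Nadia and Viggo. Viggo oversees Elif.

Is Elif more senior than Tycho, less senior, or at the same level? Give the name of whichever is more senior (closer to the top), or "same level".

Tycho

Elif is 4 levels below Rhea; Tycho is 1. Tycho is higher.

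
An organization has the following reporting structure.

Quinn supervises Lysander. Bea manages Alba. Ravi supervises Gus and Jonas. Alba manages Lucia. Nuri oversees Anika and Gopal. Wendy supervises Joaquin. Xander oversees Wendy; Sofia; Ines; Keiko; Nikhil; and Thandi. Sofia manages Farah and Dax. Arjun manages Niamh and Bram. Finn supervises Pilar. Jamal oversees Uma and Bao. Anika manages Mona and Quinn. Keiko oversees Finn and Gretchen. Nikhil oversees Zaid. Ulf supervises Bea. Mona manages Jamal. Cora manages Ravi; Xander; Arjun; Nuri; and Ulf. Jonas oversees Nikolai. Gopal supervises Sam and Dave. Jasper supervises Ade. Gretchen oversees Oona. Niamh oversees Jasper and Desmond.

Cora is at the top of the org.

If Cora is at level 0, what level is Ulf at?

1

Chain from Ulf up to Cora: Ulf → Cora. That is 1 step up, so Ulf is 1 level below Cora.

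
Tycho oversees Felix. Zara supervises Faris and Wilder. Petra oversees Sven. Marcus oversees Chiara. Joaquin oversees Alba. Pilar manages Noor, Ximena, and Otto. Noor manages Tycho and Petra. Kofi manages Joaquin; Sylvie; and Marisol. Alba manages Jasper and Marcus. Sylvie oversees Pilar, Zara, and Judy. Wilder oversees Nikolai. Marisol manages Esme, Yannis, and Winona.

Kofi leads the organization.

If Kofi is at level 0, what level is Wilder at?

3

Chain from Wilder up to Kofi: Wilder → Zara → Sylvie → Kofi. That is 3 steps up, so Wilder is 3 levels below Kofi.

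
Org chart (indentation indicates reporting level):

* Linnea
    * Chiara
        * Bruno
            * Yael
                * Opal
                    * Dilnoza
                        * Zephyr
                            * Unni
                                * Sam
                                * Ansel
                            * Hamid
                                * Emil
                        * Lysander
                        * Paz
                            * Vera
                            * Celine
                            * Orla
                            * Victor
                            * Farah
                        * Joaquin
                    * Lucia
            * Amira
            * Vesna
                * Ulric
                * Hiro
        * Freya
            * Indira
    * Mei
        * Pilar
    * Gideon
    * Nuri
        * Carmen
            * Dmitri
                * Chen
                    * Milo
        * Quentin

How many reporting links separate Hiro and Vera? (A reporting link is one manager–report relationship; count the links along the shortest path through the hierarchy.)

7

Hiro is 2 levels below Bruno, and Vera is 5 levels below Bruno (their lowest common manager). The shortest path runs up from Hiro to Bruno and back down to Vera: 2 + 5 = 7 links.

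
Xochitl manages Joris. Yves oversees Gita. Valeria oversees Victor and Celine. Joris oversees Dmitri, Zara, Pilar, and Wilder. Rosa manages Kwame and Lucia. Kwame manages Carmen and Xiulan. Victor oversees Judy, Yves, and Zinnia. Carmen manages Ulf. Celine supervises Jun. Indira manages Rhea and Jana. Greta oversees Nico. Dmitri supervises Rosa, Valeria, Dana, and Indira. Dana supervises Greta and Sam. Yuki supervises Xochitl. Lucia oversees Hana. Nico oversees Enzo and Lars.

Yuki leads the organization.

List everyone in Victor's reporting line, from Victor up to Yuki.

Victor -> Valeria -> Dmitri -> Joris -> Xochitl -> Yuki

Victor reports to Valeria. Valeria reports to Dmitri. Dmitri reports to Joris. Joris reports to Xochitl. Xochitl reports to Yuki. Yuki is at the top.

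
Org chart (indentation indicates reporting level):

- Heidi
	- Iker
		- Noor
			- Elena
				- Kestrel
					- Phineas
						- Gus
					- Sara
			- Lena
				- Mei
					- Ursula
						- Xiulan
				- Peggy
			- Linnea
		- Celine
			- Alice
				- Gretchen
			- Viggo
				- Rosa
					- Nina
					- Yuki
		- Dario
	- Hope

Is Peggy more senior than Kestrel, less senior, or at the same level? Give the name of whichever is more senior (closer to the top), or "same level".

Both Peggy and Kestrel are 4 levels below Heidi.

same level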